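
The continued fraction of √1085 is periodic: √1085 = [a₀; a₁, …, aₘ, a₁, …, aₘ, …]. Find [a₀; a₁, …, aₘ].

[32; 1, 15, 2, 15, 1, 64]

a₀ = ⌊√1085⌋ = 32.
With m₀=0, d₀=1 and mₖ₊₁ = dₖaₖ − mₖ, dₖ₊₁ = (n − mₖ₊₁²)/dₖ, aₖ₊₁ = ⌊(a₀+mₖ₊₁)/dₖ₊₁⌋:
  k=1: m=32, d=61, a=1
  k=2: m=29, d=4, a=15
  k=3: m=31, d=31, a=2
  k=4: m=31, d=4, a=15
  k=5: m=29, d=61, a=1
  k=6: m=32, d=1, a=64
d=1 and a=2a₀=64 at k=6, so the next step gives (m, d) = (32, 61) again — its k=1 value — and the period has length 6.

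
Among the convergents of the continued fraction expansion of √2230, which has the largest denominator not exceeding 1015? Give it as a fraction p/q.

16103/341

√2230 = [47; 4, 2, 18, 2, 4, 94, …] (period length 6).
Convergents:
  p_0/q_0 = 47/1
  p_1/q_1 = 189/4
  p_2/q_2 = 425/9
  p_3/q_3 = 7839/166
  p_4/q_4 = 16103/341
  p_5/q_5 = 72251/1530
q_4 = 341 ≤ 1015 < 1530 = q_5, so the answer is 16103/341.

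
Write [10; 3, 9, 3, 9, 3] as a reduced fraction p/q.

26011/2520

Fold from the inside: start with 3/1.
  9 + 1/3 = 28/3
  3 + 3/28 = 87/28
  9 + 28/87 = 811/87
  3 + 87/811 = 2520/811
  10 + 811/2520 = 26011/2520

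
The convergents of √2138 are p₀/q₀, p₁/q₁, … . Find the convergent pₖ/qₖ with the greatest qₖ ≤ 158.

5040/109

√2138 = [46; 4, 5, 5, 4, 92, …] (period length 5).
Convergents:
  p_0/q_0 = 46/1
  p_1/q_1 = 185/4
  p_2/q_2 = 971/21
  p_3/q_3 = 5040/109
  p_4/q_4 = 21131/457
q_3 = 109 ≤ 158 < 457 = q_4, so the answer is 5040/109.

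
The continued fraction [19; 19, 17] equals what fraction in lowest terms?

6173/324

Fold from the inside: start with 17/1.
  19 + 1/17 = 324/17
  19 + 17/324 = 6173/324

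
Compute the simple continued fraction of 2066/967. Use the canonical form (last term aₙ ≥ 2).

2066 = 2×967 + 132
967 = 7×132 + 43
132 = 3×43 + 3
43 = 14×3 + 1
3 = 3×1 + 0  (stop)
So 2066/967 = [2; 7, 3, 14, 3].

[2; 7, 3, 14, 3]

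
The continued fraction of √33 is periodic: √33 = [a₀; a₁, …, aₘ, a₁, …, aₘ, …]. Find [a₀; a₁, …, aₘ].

[5; 1, 2, 1, 10]

a₀ = ⌊√33⌋ = 5.
With m₀=0, d₀=1 and mₖ₊₁ = dₖaₖ − mₖ, dₖ₊₁ = (n − mₖ₊₁²)/dₖ, aₖ₊₁ = ⌊(a₀+mₖ₊₁)/dₖ₊₁⌋:
  k=1: m=5, d=8, a=1
  k=2: m=3, d=3, a=2
  k=3: m=3, d=8, a=1
  k=4: m=5, d=1, a=10
d=1 and a=2a₀=10 at k=4, so the next step gives (m, d) = (5, 8) again — its k=1 value — and the period has length 4.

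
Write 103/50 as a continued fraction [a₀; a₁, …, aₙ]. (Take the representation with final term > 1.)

[2; 16, 1, 2]

103 = 2×50 + 3
50 = 16×3 + 2
3 = 1×2 + 1
2 = 2×1 + 0  (stop)
So 103/50 = [2; 16, 1, 2].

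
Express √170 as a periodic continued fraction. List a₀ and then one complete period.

[13; 26]

a₀ = ⌊√170⌋ = 13.
With m₀=0, d₀=1 and mₖ₊₁ = dₖaₖ − mₖ, dₖ₊₁ = (n − mₖ₊₁²)/dₖ, aₖ₊₁ = ⌊(a₀+mₖ₊₁)/dₖ₊₁⌋:
  k=1: m=13, d=1, a=26
d=1 and a=2a₀=26 at k=1, so the next step gives (m, d) = (13, 1) again — its k=1 value — and the period has length 1.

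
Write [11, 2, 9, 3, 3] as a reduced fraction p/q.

Using pₖ = aₖpₖ₋₁ + pₖ₋₂ and qₖ = aₖqₖ₋₁ + qₖ₋₂:
  k=0: a=11, p=11, q=1
  k=1: a=2, p=23, q=2
  k=2: a=9, p=218, q=19
  k=3: a=3, p=677, q=59
  k=4: a=3, p=2249, q=196

2249/196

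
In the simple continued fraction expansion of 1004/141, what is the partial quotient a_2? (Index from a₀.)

1004 = 7·141 + 17   →  a_0 = 7
141 = 8·17 + 5   →  a_1 = 8
17 = 3·5 + 2   →  a_2 = 3

3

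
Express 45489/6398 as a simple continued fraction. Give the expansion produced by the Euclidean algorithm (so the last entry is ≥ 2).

[7; 9, 9, 1, 9, 7]

45489 = 7×6398 + 703
6398 = 9×703 + 71
703 = 9×71 + 64
71 = 1×64 + 7
64 = 9×7 + 1
7 = 7×1 + 0  (stop)
So 45489/6398 = [7; 9, 9, 1, 9, 7].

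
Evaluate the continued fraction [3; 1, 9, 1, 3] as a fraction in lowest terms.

Using pₖ = aₖpₖ₋₁ + pₖ₋₂ and qₖ = aₖqₖ₋₁ + qₖ₋₂:
  k=0: a=3, p=3, q=1
  k=1: a=1, p=4, q=1
  k=2: a=9, p=39, q=10
  k=3: a=1, p=43, q=11
  k=4: a=3, p=168, q=43

168/43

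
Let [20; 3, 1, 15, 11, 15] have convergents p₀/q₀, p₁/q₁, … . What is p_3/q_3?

1276/63

Using pₖ = aₖpₖ₋₁ + pₖ₋₂, qₖ = aₖqₖ₋₁ + qₖ₋₂ (with p₋₁=1, p₋₂=0, q₋₁=0, q₋₂=1):
  k=0: a=20, p=20, q=1
  k=1: a=3, p=61, q=3
  k=2: a=1, p=81, q=4
  k=3: a=15, p=1276, q=63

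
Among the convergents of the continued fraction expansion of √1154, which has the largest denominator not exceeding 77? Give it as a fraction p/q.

1155/34

√1154 = [33; 1, 32, 1, 66, …] (period length 4).
Convergents:
  p_0/q_0 = 33/1
  p_1/q_1 = 34/1
  p_2/q_2 = 1121/33
  p_3/q_3 = 1155/34
  p_4/q_4 = 77351/2277
q_3 = 34 ≤ 77 < 2277 = q_4, so the answer is 1155/34.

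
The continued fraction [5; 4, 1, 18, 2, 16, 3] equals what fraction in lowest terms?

Using pₖ = aₖpₖ₋₁ + pₖ₋₂ and qₖ = aₖqₖ₋₁ + qₖ₋₂:
  k=0: a=5, p=5, q=1
  k=1: a=4, p=21, q=4
  k=2: a=1, p=26, q=5
  k=3: a=18, p=489, q=94
  k=4: a=2, p=1004, q=193
  k=5: a=16, p=16553, q=3182
  k=6: a=3, p=50663, q=9739

50663/9739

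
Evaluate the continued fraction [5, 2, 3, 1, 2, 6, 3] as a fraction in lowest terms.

Fold from the inside: start with 3/1.
  6 + 1/3 = 19/3
  2 + 3/19 = 41/19
  1 + 19/41 = 60/41
  3 + 41/60 = 221/60
  2 + 60/221 = 502/221
  5 + 221/502 = 2731/502

2731/502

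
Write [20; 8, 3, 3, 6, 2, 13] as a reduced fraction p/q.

Fold from the inside: start with 13/1.
  2 + 1/13 = 27/13
  6 + 13/27 = 175/27
  3 + 27/175 = 552/175
  3 + 175/552 = 1831/552
  8 + 552/1831 = 15200/1831
  20 + 1831/15200 = 305831/15200

305831/15200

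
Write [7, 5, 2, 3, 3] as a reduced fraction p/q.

Fold from the inside: start with 3/1.
  3 + 1/3 = 10/3
  2 + 3/10 = 23/10
  5 + 10/23 = 125/23
  7 + 23/125 = 898/125

898/125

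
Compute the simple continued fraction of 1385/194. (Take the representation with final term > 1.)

1385 = 7×194 + 27
194 = 7×27 + 5
27 = 5×5 + 2
5 = 2×2 + 1
2 = 2×1 + 0  (stop)
So 1385/194 = [7; 7, 5, 2, 2].

[7; 7, 5, 2, 2]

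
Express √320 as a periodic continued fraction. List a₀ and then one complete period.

[17; 1, 7, 1, 34]

a₀ = ⌊√320⌋ = 17.
With m₀=0, d₀=1 and mₖ₊₁ = dₖaₖ − mₖ, dₖ₊₁ = (n − mₖ₊₁²)/dₖ, aₖ₊₁ = ⌊(a₀+mₖ₊₁)/dₖ₊₁⌋:
  k=1: m=17, d=31, a=1
  k=2: m=14, d=4, a=7
  k=3: m=14, d=31, a=1
  k=4: m=17, d=1, a=34
d=1 and a=2a₀=34 at k=4, so the next step gives (m, d) = (17, 31) again — its k=1 value — and the period has length 4.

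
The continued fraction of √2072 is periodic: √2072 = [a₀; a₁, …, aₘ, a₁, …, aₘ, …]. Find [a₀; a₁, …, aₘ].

[45; 1, 1, 12, 1, 1, 90]

a₀ = ⌊√2072⌋ = 45.
With m₀=0, d₀=1 and mₖ₊₁ = dₖaₖ − mₖ, dₖ₊₁ = (n − mₖ₊₁²)/dₖ, aₖ₊₁ = ⌊(a₀+mₖ₊₁)/dₖ₊₁⌋:
  k=1: m=45, d=47, a=1
  k=2: m=2, d=44, a=1
  k=3: m=42, d=7, a=12
  k=4: m=42, d=44, a=1
  k=5: m=2, d=47, a=1
  k=6: m=45, d=1, a=90
d=1 and a=2a₀=90 at k=6, so the next step gives (m, d) = (45, 47) again — its k=1 value — and the period has length 6.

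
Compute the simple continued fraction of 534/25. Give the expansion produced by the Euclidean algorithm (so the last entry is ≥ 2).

534 = 21·25 + 9
25 = 2·9 + 7
9 = 1·7 + 2
7 = 3·2 + 1
2 = 2·1 + 0  (stop)
So 534/25 = [21; 2, 1, 3, 2].

[21; 2, 1, 3, 2]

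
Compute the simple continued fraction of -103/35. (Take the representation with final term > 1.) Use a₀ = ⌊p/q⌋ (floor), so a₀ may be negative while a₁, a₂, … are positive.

[-3; 17, 2]

-103 = -3×35 + 2
35 = 17×2 + 1
2 = 2×1 + 0  (stop)
So -103/35 = [-3; 17, 2].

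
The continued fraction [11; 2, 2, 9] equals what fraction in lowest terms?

536/47

Using pₖ = aₖpₖ₋₁ + pₖ₋₂ and qₖ = aₖqₖ₋₁ + qₖ₋₂:
  k=0: a=11, p=11, q=1
  k=1: a=2, p=23, q=2
  k=2: a=2, p=57, q=5
  k=3: a=9, p=536, q=47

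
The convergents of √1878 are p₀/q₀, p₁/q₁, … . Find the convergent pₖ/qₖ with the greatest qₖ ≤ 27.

130/3

√1878 = [43; 2, 1, 42, 1, 2, 86, …] (period length 6).
Convergents:
  p_0/q_0 = 43/1
  p_1/q_1 = 87/2
  p_2/q_2 = 130/3
  p_3/q_3 = 5547/128
q_2 = 3 ≤ 27 < 128 = q_3, so the answer is 130/3.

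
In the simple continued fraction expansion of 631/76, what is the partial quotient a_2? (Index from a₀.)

3

631 = 8·76 + 23   →  a_0 = 8
76 = 3·23 + 7   →  a_1 = 3
23 = 3·7 + 2   →  a_2 = 3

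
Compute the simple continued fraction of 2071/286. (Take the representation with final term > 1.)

2071 = 7*286 + 69
286 = 4*69 + 10
69 = 6*10 + 9
10 = 1*9 + 1
9 = 9*1 + 0  (stop)
So 2071/286 = [7; 4, 6, 1, 9].

[7; 4, 6, 1, 9]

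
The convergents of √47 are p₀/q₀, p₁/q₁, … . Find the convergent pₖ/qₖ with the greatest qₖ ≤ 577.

√47 = [6; 1, 5, 1, 12, …] (period length 4).
Convergents:
  p_0/q_0 = 6/1
  p_1/q_1 = 7/1
  p_2/q_2 = 41/6
  p_3/q_3 = 48/7
  p_4/q_4 = 617/90
  p_5/q_5 = 665/97
  p_6/q_6 = 3942/575
  p_7/q_7 = 4607/672
q_6 = 575 ≤ 577 < 672 = q_7, so the answer is 3942/575.

3942/575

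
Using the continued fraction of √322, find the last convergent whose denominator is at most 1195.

11610/647

√322 = [17; 1, 16, 1, 34, …] (period length 4).
Convergents:
  p_0/q_0 = 17/1
  p_1/q_1 = 18/1
  p_2/q_2 = 305/17
  p_3/q_3 = 323/18
  p_4/q_4 = 11287/629
  p_5/q_5 = 11610/647
  p_6/q_6 = 197047/10981
q_5 = 647 ≤ 1195 < 10981 = q_6, so the answer is 11610/647.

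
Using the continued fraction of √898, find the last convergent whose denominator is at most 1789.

53011/1769

√898 = [29; 1, 28, 1, 58, …] (period length 4).
Convergents:
  p_0/q_0 = 29/1
  p_1/q_1 = 30/1
  p_2/q_2 = 869/29
  p_3/q_3 = 899/30
  p_4/q_4 = 53011/1769
  p_5/q_5 = 53910/1799
q_4 = 1769 ≤ 1789 < 1799 = q_5, so the answer is 53011/1769.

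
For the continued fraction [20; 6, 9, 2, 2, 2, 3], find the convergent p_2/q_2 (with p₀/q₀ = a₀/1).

1109/55

Using pₖ = aₖpₖ₋₁ + pₖ₋₂, qₖ = aₖqₖ₋₁ + qₖ₋₂ (with p₋₁=1, p₋₂=0, q₋₁=0, q₋₂=1):
  k=0: a=20, p=20, q=1
  k=1: a=6, p=121, q=6
  k=2: a=9, p=1109, q=55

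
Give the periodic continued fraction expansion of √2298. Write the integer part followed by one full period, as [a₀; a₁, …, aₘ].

[47; 1, 14, 1, 94]

a₀ = ⌊√2298⌋ = 47.
With m₀=0, d₀=1 and mₖ₊₁ = dₖaₖ − mₖ, dₖ₊₁ = (n − mₖ₊₁²)/dₖ, aₖ₊₁ = ⌊(a₀+mₖ₊₁)/dₖ₊₁⌋:
  k=1: m=47, d=89, a=1
  k=2: m=42, d=6, a=14
  k=3: m=42, d=89, a=1
  k=4: m=47, d=1, a=94
d=1 and a=2a₀=94 at k=4, so the next step gives (m, d) = (47, 89) again — its k=1 value — and the period has length 4.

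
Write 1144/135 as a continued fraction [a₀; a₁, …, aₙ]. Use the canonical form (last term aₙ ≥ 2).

1144 = 8·135 + 64
135 = 2·64 + 7
64 = 9·7 + 1
7 = 7·1 + 0  (stop)
So 1144/135 = [8; 2, 9, 7].

[8; 2, 9, 7]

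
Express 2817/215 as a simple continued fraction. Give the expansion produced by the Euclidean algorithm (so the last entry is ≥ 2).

2817 = 13×215 + 22
215 = 9×22 + 17
22 = 1×17 + 5
17 = 3×5 + 2
5 = 2×2 + 1
2 = 2×1 + 0  (stop)
So 2817/215 = [13; 9, 1, 3, 2, 2].

[13; 9, 1, 3, 2, 2]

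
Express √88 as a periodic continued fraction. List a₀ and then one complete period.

a₀ = ⌊√88⌋ = 9.
With m₀=0, d₀=1 and mₖ₊₁ = dₖaₖ − mₖ, dₖ₊₁ = (n − mₖ₊₁²)/dₖ, aₖ₊₁ = ⌊(a₀+mₖ₊₁)/dₖ₊₁⌋:
  k=1: m=9, d=7, a=2
  k=2: m=5, d=9, a=1
  k=3: m=4, d=8, a=1
  k=4: m=4, d=9, a=1
  k=5: m=5, d=7, a=2
  k=6: m=9, d=1, a=18
d=1 and a=2a₀=18 at k=6, so the next step gives (m, d) = (9, 7) again — its k=1 value — and the period has length 6.

[9; 2, 1, 1, 1, 2, 18]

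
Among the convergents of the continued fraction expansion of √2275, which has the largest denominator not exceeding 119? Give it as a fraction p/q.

1574/33

√2275 = [47; 1, 2, 3, 2, 1, 94, …] (period length 6).
Convergents:
  p_0/q_0 = 47/1
  p_1/q_1 = 48/1
  p_2/q_2 = 143/3
  p_3/q_3 = 477/10
  p_4/q_4 = 1097/23
  p_5/q_5 = 1574/33
  p_6/q_6 = 149053/3125
q_5 = 33 ≤ 119 < 3125 = q_6, so the answer is 1574/33.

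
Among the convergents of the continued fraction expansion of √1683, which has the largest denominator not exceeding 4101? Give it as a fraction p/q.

137965/3363

√1683 = [41; 41, 82, …] (period length 2).
Convergents:
  p_0/q_0 = 41/1
  p_1/q_1 = 1682/41
  p_2/q_2 = 137965/3363
  p_3/q_3 = 5658247/137924
q_2 = 3363 ≤ 4101 < 137924 = q_3, so the answer is 137965/3363.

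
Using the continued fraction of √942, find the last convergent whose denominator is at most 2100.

√942 = [30; 1, 2, 4, 20, 4, 2, 1, 60, …] (period length 8).
Convergents:
  p_0/q_0 = 30/1
  p_1/q_1 = 31/1
  p_2/q_2 = 92/3
  p_3/q_3 = 399/13
  p_4/q_4 = 8072/263
  p_5/q_5 = 32687/1065
  p_6/q_6 = 73446/2393
q_5 = 1065 ≤ 2100 < 2393 = q_6, so the answer is 32687/1065.

32687/1065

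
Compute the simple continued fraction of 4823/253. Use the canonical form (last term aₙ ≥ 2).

[19; 15, 1, 4, 3]

4823 = 19×253 + 16
253 = 15×16 + 13
16 = 1×13 + 3
13 = 4×3 + 1
3 = 3×1 + 0  (stop)
So 4823/253 = [19; 15, 1, 4, 3].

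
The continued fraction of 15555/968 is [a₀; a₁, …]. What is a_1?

15555 = 16·968 + 67   →  a_0 = 16
968 = 14·67 + 30   →  a_1 = 14

14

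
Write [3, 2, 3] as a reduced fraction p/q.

Using pₖ = aₖpₖ₋₁ + pₖ₋₂ and qₖ = aₖqₖ₋₁ + qₖ₋₂:
  k=0: a=3, p=3, q=1
  k=1: a=2, p=7, q=2
  k=2: a=3, p=24, q=7

24/7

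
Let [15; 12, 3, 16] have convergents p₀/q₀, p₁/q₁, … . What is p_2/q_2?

Using pₖ = aₖpₖ₋₁ + pₖ₋₂, qₖ = aₖqₖ₋₁ + qₖ₋₂ (with p₋₁=1, p₋₂=0, q₋₁=0, q₋₂=1):
  k=0: a=15, p=15, q=1
  k=1: a=12, p=181, q=12
  k=2: a=3, p=558, q=37

558/37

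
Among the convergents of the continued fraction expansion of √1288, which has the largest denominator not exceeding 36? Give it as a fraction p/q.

323/9

√1288 = [35; 1, 7, 1, 70, …] (period length 4).
Convergents:
  p_0/q_0 = 35/1
  p_1/q_1 = 36/1
  p_2/q_2 = 287/8
  p_3/q_3 = 323/9
  p_4/q_4 = 22897/638
q_3 = 9 ≤ 36 < 638 = q_4, so the answer is 323/9.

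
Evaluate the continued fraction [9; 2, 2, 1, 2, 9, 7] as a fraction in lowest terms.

11918/1265

Fold from the inside: start with 7/1.
  9 + 1/7 = 64/7
  2 + 7/64 = 135/64
  1 + 64/135 = 199/135
  2 + 135/199 = 533/199
  2 + 199/533 = 1265/533
  9 + 533/1265 = 11918/1265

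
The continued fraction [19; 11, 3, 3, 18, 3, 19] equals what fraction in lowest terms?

2330533/122091

Fold from the inside: start with 19/1.
  3 + 1/19 = 58/19
  18 + 19/58 = 1063/58
  3 + 58/1063 = 3247/1063
  3 + 1063/3247 = 10804/3247
  11 + 3247/10804 = 122091/10804
  19 + 10804/122091 = 2330533/122091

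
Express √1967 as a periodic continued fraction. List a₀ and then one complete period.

[44; 2, 1, 5, 1, 2, 88]

a₀ = ⌊√1967⌋ = 44.
With m₀=0, d₀=1 and mₖ₊₁ = dₖaₖ − mₖ, dₖ₊₁ = (n − mₖ₊₁²)/dₖ, aₖ₊₁ = ⌊(a₀+mₖ₊₁)/dₖ₊₁⌋:
  k=1: m=44, d=31, a=2
  k=2: m=18, d=53, a=1
  k=3: m=35, d=14, a=5
  k=4: m=35, d=53, a=1
  k=5: m=18, d=31, a=2
  k=6: m=44, d=1, a=88
d=1 and a=2a₀=88 at k=6, so the next step gives (m, d) = (44, 31) again — its k=1 value — and the period has length 6.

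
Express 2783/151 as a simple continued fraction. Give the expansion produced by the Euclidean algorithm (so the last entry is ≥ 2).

[18; 2, 3, 10, 2]

2783 = 18×151 + 65
151 = 2×65 + 21
65 = 3×21 + 2
21 = 10×2 + 1
2 = 2×1 + 0  (stop)
So 2783/151 = [18; 2, 3, 10, 2].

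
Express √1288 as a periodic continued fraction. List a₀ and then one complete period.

a₀ = ⌊√1288⌋ = 35.
With m₀=0, d₀=1 and mₖ₊₁ = dₖaₖ − mₖ, dₖ₊₁ = (n − mₖ₊₁²)/dₖ, aₖ₊₁ = ⌊(a₀+mₖ₊₁)/dₖ₊₁⌋:
  k=1: m=35, d=63, a=1
  k=2: m=28, d=8, a=7
  k=3: m=28, d=63, a=1
  k=4: m=35, d=1, a=70
d=1 and a=2a₀=70 at k=4, so the next step gives (m, d) = (35, 63) again — its k=1 value — and the period has length 4.

[35; 1, 7, 1, 70]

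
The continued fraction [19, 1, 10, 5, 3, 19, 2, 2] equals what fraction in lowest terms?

351283/17643

Using pₖ = aₖpₖ₋₁ + pₖ₋₂ and qₖ = aₖqₖ₋₁ + qₖ₋₂:
  k=0: a=19, p=19, q=1
  k=1: a=1, p=20, q=1
  k=2: a=10, p=219, q=11
  k=3: a=5, p=1115, q=56
  k=4: a=3, p=3564, q=179
  k=5: a=19, p=68831, q=3457
  k=6: a=2, p=141226, q=7093
  k=7: a=2, p=351283, q=17643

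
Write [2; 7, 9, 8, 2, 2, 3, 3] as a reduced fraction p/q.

65367/30536

Fold from the inside: start with 3/1.
  3 + 1/3 = 10/3
  2 + 3/10 = 23/10
  2 + 10/23 = 56/23
  8 + 23/56 = 471/56
  9 + 56/471 = 4295/471
  7 + 471/4295 = 30536/4295
  2 + 4295/30536 = 65367/30536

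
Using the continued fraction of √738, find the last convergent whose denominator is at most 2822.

√738 = [27; 6, 54, …] (period length 2).
Convergents:
  p_0/q_0 = 27/1
  p_1/q_1 = 163/6
  p_2/q_2 = 8829/325
  p_3/q_3 = 53137/1956
  p_4/q_4 = 2878227/105949
q_3 = 1956 ≤ 2822 < 105949 = q_4, so the answer is 53137/1956.

53137/1956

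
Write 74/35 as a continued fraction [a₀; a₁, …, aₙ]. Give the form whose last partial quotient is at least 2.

74 = 2×35 + 4
35 = 8×4 + 3
4 = 1×3 + 1
3 = 3×1 + 0  (stop)
So 74/35 = [2; 8, 1, 3].

[2; 8, 1, 3]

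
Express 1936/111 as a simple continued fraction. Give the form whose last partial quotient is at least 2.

1936 = 17×111 + 49
111 = 2×49 + 13
49 = 3×13 + 10
13 = 1×10 + 3
10 = 3×3 + 1
3 = 3×1 + 0  (stop)
So 1936/111 = [17; 2, 3, 1, 3, 3].

[17; 2, 3, 1, 3, 3]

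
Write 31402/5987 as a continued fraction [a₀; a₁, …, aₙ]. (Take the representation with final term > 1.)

[5; 4, 12, 3, 19, 2]

31402 = 5×5987 + 1467
5987 = 4×1467 + 119
1467 = 12×119 + 39
119 = 3×39 + 2
39 = 19×2 + 1
2 = 2×1 + 0  (stop)
So 31402/5987 = [5; 4, 12, 3, 19, 2].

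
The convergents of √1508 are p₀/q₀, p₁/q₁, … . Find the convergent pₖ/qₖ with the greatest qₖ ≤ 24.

√1508 = [38; 1, 4, 1, 76, …] (period length 4).
Convergents:
  p_0/q_0 = 38/1
  p_1/q_1 = 39/1
  p_2/q_2 = 194/5
  p_3/q_3 = 233/6
  p_4/q_4 = 17902/461
q_3 = 6 ≤ 24 < 461 = q_4, so the answer is 233/6.

233/6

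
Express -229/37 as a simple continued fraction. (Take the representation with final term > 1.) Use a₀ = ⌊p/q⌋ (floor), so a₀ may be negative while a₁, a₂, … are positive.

-229 = -7·37 + 30
37 = 1·30 + 7
30 = 4·7 + 2
7 = 3·2 + 1
2 = 2·1 + 0  (stop)
So -229/37 = [-7; 1, 4, 3, 2].

[-7; 1, 4, 3, 2]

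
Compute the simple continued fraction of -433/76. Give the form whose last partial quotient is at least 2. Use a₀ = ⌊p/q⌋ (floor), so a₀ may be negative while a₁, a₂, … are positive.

[-6; 3, 3, 3, 2]

-433 = -6×76 + 23
76 = 3×23 + 7
23 = 3×7 + 2
7 = 3×2 + 1
2 = 2×1 + 0  (stop)
So -433/76 = [-6; 3, 3, 3, 2].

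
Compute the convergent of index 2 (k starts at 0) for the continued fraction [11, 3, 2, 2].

79/7

Using pₖ = aₖpₖ₋₁ + pₖ₋₂, qₖ = aₖqₖ₋₁ + qₖ₋₂ (with p₋₁=1, p₋₂=0, q₋₁=0, q₋₂=1):
  k=0: a=11, p=11, q=1
  k=1: a=3, p=34, q=3
  k=2: a=2, p=79, q=7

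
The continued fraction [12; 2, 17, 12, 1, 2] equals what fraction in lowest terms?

16681/1336

Using pₖ = aₖpₖ₋₁ + pₖ₋₂ and qₖ = aₖqₖ₋₁ + qₖ₋₂:
  k=0: a=12, p=12, q=1
  k=1: a=2, p=25, q=2
  k=2: a=17, p=437, q=35
  k=3: a=12, p=5269, q=422
  k=4: a=1, p=5706, q=457
  k=5: a=2, p=16681, q=1336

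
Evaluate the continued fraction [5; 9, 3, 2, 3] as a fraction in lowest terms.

1139/223

Fold from the inside: start with 3/1.
  2 + 1/3 = 7/3
  3 + 3/7 = 24/7
  9 + 7/24 = 223/24
  5 + 24/223 = 1139/223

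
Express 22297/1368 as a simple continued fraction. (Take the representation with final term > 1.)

22297 = 16·1368 + 409
1368 = 3·409 + 141
409 = 2·141 + 127
141 = 1·127 + 14
127 = 9·14 + 1
14 = 14·1 + 0  (stop)
So 22297/1368 = [16; 3, 2, 1, 9, 14].

[16; 3, 2, 1, 9, 14]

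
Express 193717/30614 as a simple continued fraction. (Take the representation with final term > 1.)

193717 = 6·30614 + 10033
30614 = 3·10033 + 515
10033 = 19·515 + 248
515 = 2·248 + 19
248 = 13·19 + 1
19 = 19·1 + 0  (stop)
So 193717/30614 = [6; 3, 19, 2, 13, 19].

[6; 3, 19, 2, 13, 19]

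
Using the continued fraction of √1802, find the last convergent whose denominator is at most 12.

382/9

√1802 = [42; 2, 4, 2, 84, …] (period length 4).
Convergents:
  p_0/q_0 = 42/1
  p_1/q_1 = 85/2
  p_2/q_2 = 382/9
  p_3/q_3 = 849/20
q_2 = 9 ≤ 12 < 20 = q_3, so the answer is 382/9.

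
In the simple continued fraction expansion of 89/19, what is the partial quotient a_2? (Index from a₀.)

89 = 4·19 + 13   →  a_0 = 4
19 = 1·13 + 6   →  a_1 = 1
13 = 2·6 + 1   →  a_2 = 2

2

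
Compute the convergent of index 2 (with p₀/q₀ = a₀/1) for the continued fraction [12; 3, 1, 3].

49/4

Using pₖ = aₖpₖ₋₁ + pₖ₋₂, qₖ = aₖqₖ₋₁ + qₖ₋₂ (with p₋₁=1, p₋₂=0, q₋₁=0, q₋₂=1):
  k=0: a=12, p=12, q=1
  k=1: a=3, p=37, q=3
  k=2: a=1, p=49, q=4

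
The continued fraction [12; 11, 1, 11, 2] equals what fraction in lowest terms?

3601/298

Fold from the inside: start with 2/1.
  11 + 1/2 = 23/2
  1 + 2/23 = 25/23
  11 + 23/25 = 298/25
  12 + 25/298 = 3601/298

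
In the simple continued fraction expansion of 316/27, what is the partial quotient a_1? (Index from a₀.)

316 = 11·27 + 19   →  a_0 = 11
27 = 1·19 + 8   →  a_1 = 1

1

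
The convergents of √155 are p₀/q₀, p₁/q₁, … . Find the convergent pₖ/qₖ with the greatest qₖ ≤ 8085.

55788/4481

√155 = [12; 2, 4, 2, 24, …] (period length 4).
Convergents:
  p_0/q_0 = 12/1
  p_1/q_1 = 25/2
  p_2/q_2 = 112/9
  p_3/q_3 = 249/20
  p_4/q_4 = 6088/489
  p_5/q_5 = 12425/998
  p_6/q_6 = 55788/4481
  p_7/q_7 = 124001/9960
q_6 = 4481 ≤ 8085 < 9960 = q_7, so the answer is 55788/4481.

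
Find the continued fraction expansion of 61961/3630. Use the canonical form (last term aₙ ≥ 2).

[17; 14, 2, 6, 9, 2]

61961 = 17·3630 + 251
3630 = 14·251 + 116
251 = 2·116 + 19
116 = 6·19 + 2
19 = 9·2 + 1
2 = 2·1 + 0  (stop)
So 61961/3630 = [17; 14, 2, 6, 9, 2].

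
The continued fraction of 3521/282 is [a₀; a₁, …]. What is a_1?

2

3521 = 12·282 + 137   →  a_0 = 12
282 = 2·137 + 8   →  a_1 = 2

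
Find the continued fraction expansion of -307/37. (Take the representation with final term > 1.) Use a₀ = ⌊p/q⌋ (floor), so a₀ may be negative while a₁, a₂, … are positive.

-307 = -9×37 + 26
37 = 1×26 + 11
26 = 2×11 + 4
11 = 2×4 + 3
4 = 1×3 + 1
3 = 3×1 + 0  (stop)
So -307/37 = [-9; 1, 2, 2, 1, 3].

[-9; 1, 2, 2, 1, 3]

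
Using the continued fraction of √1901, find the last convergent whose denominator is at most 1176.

37976/871

√1901 = [43; 1, 1, 1, 1, 86, …] (period length 5).
Convergents:
  p_0/q_0 = 43/1
  p_1/q_1 = 44/1
  p_2/q_2 = 87/2
  p_3/q_3 = 131/3
  p_4/q_4 = 218/5
  p_5/q_5 = 18879/433
  p_6/q_6 = 19097/438
  p_7/q_7 = 37976/871
  p_8/q_8 = 57073/1309
q_7 = 871 ≤ 1176 < 1309 = q_8, so the answer is 37976/871.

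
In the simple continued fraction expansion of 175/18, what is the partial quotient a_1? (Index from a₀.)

175 = 9·18 + 13   →  a_0 = 9
18 = 1·13 + 5   →  a_1 = 1

1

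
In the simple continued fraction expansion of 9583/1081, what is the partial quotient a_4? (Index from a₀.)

9583 = 8·1081 + 935   →  a_0 = 8
1081 = 1·935 + 146   →  a_1 = 1
935 = 6·146 + 59   →  a_2 = 6
146 = 2·59 + 28   →  a_3 = 2
59 = 2·28 + 3   →  a_4 = 2

2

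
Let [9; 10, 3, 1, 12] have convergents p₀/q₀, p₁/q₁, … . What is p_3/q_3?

373/41

Using pₖ = aₖpₖ₋₁ + pₖ₋₂, qₖ = aₖqₖ₋₁ + qₖ₋₂ (with p₋₁=1, p₋₂=0, q₋₁=0, q₋₂=1):
  k=0: a=9, p=9, q=1
  k=1: a=10, p=91, q=10
  k=2: a=3, p=282, q=31
  k=3: a=1, p=373, q=41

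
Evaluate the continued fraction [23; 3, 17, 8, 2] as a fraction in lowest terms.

20761/890

Using pₖ = aₖpₖ₋₁ + pₖ₋₂ and qₖ = aₖqₖ₋₁ + qₖ₋₂:
  k=0: a=23, p=23, q=1
  k=1: a=3, p=70, q=3
  k=2: a=17, p=1213, q=52
  k=3: a=8, p=9774, q=419
  k=4: a=2, p=20761, q=890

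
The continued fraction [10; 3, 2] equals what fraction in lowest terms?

Using pₖ = aₖpₖ₋₁ + pₖ₋₂ and qₖ = aₖqₖ₋₁ + qₖ₋₂:
  k=0: a=10, p=10, q=1
  k=1: a=3, p=31, q=3
  k=2: a=2, p=72, q=7

72/7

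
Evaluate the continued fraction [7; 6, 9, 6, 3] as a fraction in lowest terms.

7615/1063

Fold from the inside: start with 3/1.
  6 + 1/3 = 19/3
  9 + 3/19 = 174/19
  6 + 19/174 = 1063/174
  7 + 174/1063 = 7615/1063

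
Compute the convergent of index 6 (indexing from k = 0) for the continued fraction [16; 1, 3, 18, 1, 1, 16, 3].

41498/2477

Using pₖ = aₖpₖ₋₁ + pₖ₋₂, qₖ = aₖqₖ₋₁ + qₖ₋₂ (with p₋₁=1, p₋₂=0, q₋₁=0, q₋₂=1):
  k=0: a=16, p=16, q=1
  k=1: a=1, p=17, q=1
  k=2: a=3, p=67, q=4
  k=3: a=18, p=1223, q=73
  k=4: a=1, p=1290, q=77
  k=5: a=1, p=2513, q=150
  k=6: a=16, p=41498, q=2477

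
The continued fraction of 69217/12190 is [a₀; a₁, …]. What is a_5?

7

69217 = 5·12190 + 8267   →  a_0 = 5
12190 = 1·8267 + 3923   →  a_1 = 1
8267 = 2·3923 + 421   →  a_2 = 2
3923 = 9·421 + 134   →  a_3 = 9
421 = 3·134 + 19   →  a_4 = 3
134 = 7·19 + 1   →  a_5 = 7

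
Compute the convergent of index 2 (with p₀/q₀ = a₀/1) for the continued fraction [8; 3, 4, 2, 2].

108/13

Using pₖ = aₖpₖ₋₁ + pₖ₋₂, qₖ = aₖqₖ₋₁ + qₖ₋₂ (with p₋₁=1, p₋₂=0, q₋₁=0, q₋₂=1):
  k=0: a=8, p=8, q=1
  k=1: a=3, p=25, q=3
  k=2: a=4, p=108, q=13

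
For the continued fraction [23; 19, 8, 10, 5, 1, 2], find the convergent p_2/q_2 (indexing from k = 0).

Using pₖ = aₖpₖ₋₁ + pₖ₋₂, qₖ = aₖqₖ₋₁ + qₖ₋₂ (with p₋₁=1, p₋₂=0, q₋₁=0, q₋₂=1):
  k=0: a=23, p=23, q=1
  k=1: a=19, p=438, q=19
  k=2: a=8, p=3527, q=153

3527/153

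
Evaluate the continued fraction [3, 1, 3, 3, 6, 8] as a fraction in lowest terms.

Using pₖ = aₖpₖ₋₁ + pₖ₋₂ and qₖ = aₖqₖ₋₁ + qₖ₋₂:
  k=0: a=3, p=3, q=1
  k=1: a=1, p=4, q=1
  k=2: a=3, p=15, q=4
  k=3: a=3, p=49, q=13
  k=4: a=6, p=309, q=82
  k=5: a=8, p=2521, q=669

2521/669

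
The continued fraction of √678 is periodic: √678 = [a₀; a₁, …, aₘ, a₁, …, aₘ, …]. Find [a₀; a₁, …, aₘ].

[26; 26, 52]

a₀ = ⌊√678⌋ = 26.
With m₀=0, d₀=1 and mₖ₊₁ = dₖaₖ − mₖ, dₖ₊₁ = (n − mₖ₊₁²)/dₖ, aₖ₊₁ = ⌊(a₀+mₖ₊₁)/dₖ₊₁⌋:
  k=1: m=26, d=2, a=26
  k=2: m=26, d=1, a=52
d=1 and a=2a₀=52 at k=2, so the next step gives (m, d) = (26, 2) again — its k=1 value — and the period has length 2.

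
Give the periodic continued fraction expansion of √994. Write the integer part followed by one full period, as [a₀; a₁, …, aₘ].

a₀ = ⌊√994⌋ = 31.
With m₀=0, d₀=1 and mₖ₊₁ = dₖaₖ − mₖ, dₖ₊₁ = (n − mₖ₊₁²)/dₖ, aₖ₊₁ = ⌊(a₀+mₖ₊₁)/dₖ₊₁⌋:
  k=1: m=31, d=33, a=1
  k=2: m=2, d=30, a=1
  k=3: m=28, d=7, a=8
  k=4: m=28, d=30, a=1
  k=5: m=2, d=33, a=1
  k=6: m=31, d=1, a=62
d=1 and a=2a₀=62 at k=6, so the next step gives (m, d) = (31, 33) again — its k=1 value — and the period has length 6.

[31; 1, 1, 8, 1, 1, 62]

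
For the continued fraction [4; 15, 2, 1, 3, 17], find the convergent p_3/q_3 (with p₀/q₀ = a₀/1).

187/46

Using pₖ = aₖpₖ₋₁ + pₖ₋₂, qₖ = aₖqₖ₋₁ + qₖ₋₂ (with p₋₁=1, p₋₂=0, q₋₁=0, q₋₂=1):
  k=0: a=4, p=4, q=1
  k=1: a=15, p=61, q=15
  k=2: a=2, p=126, q=31
  k=3: a=1, p=187, q=46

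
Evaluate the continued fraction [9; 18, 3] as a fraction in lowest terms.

498/55

Using pₖ = aₖpₖ₋₁ + pₖ₋₂ and qₖ = aₖqₖ₋₁ + qₖ₋₂:
  k=0: a=9, p=9, q=1
  k=1: a=18, p=163, q=18
  k=2: a=3, p=498, q=55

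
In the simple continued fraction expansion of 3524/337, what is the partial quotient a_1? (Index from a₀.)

3524 = 10·337 + 154   →  a_0 = 10
337 = 2·154 + 29   →  a_1 = 2

2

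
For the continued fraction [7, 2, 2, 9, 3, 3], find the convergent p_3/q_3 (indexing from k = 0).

Using pₖ = aₖpₖ₋₁ + pₖ₋₂, qₖ = aₖqₖ₋₁ + qₖ₋₂ (with p₋₁=1, p₋₂=0, q₋₁=0, q₋₂=1):
  k=0: a=7, p=7, q=1
  k=1: a=2, p=15, q=2
  k=2: a=2, p=37, q=5
  k=3: a=9, p=348, q=47

348/47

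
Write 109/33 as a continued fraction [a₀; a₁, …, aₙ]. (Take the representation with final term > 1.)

[3; 3, 3, 3]

109 = 3·33 + 10
33 = 3·10 + 3
10 = 3·3 + 1
3 = 3·1 + 0  (stop)
So 109/33 = [3; 3, 3, 3].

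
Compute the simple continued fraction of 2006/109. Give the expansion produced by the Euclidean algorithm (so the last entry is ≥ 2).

[18; 2, 2, 10, 2]

2006 = 18×109 + 44
109 = 2×44 + 21
44 = 2×21 + 2
21 = 10×2 + 1
2 = 2×1 + 0  (stop)
So 2006/109 = [18; 2, 2, 10, 2].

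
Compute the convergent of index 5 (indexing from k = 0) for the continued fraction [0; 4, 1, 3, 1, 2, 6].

Using pₖ = aₖpₖ₋₁ + pₖ₋₂, qₖ = aₖqₖ₋₁ + qₖ₋₂ (with p₋₁=1, p₋₂=0, q₋₁=0, q₋₂=1):
  k=0: a=0, p=0, q=1
  k=1: a=4, p=1, q=4
  k=2: a=1, p=1, q=5
  k=3: a=3, p=4, q=19
  k=4: a=1, p=5, q=24
  k=5: a=2, p=14, q=67

14/67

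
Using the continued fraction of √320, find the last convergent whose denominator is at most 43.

161/9

√320 = [17; 1, 7, 1, 34, …] (period length 4).
Convergents:
  p_0/q_0 = 17/1
  p_1/q_1 = 18/1
  p_2/q_2 = 143/8
  p_3/q_3 = 161/9
  p_4/q_4 = 5617/314
q_3 = 9 ≤ 43 < 314 = q_4, so the answer is 161/9.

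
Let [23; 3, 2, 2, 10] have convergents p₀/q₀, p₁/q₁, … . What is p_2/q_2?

163/7

Using pₖ = aₖpₖ₋₁ + pₖ₋₂, qₖ = aₖqₖ₋₁ + qₖ₋₂ (with p₋₁=1, p₋₂=0, q₋₁=0, q₋₂=1):
  k=0: a=23, p=23, q=1
  k=1: a=3, p=70, q=3
  k=2: a=2, p=163, q=7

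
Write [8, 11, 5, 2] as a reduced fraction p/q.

995/123

Fold from the inside: start with 2/1.
  5 + 1/2 = 11/2
  11 + 2/11 = 123/11
  8 + 11/123 = 995/123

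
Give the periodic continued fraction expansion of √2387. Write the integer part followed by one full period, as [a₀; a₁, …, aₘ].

a₀ = ⌊√2387⌋ = 48.

[48; 1, 5, 1, 96]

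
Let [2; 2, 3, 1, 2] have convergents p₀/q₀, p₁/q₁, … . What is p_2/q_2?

Using pₖ = aₖpₖ₋₁ + pₖ₋₂, qₖ = aₖqₖ₋₁ + qₖ₋₂ (with p₋₁=1, p₋₂=0, q₋₁=0, q₋₂=1):
  k=0: a=2, p=2, q=1
  k=1: a=2, p=5, q=2
  k=2: a=3, p=17, q=7

17/7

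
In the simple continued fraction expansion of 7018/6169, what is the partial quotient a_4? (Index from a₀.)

7018 = 1·6169 + 849   →  a_0 = 1
6169 = 7·849 + 226   →  a_1 = 7
849 = 3·226 + 171   →  a_2 = 3
226 = 1·171 + 55   →  a_3 = 1
171 = 3·55 + 6   →  a_4 = 3

3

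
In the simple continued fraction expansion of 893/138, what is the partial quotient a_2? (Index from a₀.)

893 = 6·138 + 65   →  a_0 = 6
138 = 2·65 + 8   →  a_1 = 2
65 = 8·8 + 1   →  a_2 = 8

8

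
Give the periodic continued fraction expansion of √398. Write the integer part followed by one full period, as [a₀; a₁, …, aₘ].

[19; 1, 18, 1, 38]

a₀ = ⌊√398⌋ = 19.
With m₀=0, d₀=1 and mₖ₊₁ = dₖaₖ − mₖ, dₖ₊₁ = (n − mₖ₊₁²)/dₖ, aₖ₊₁ = ⌊(a₀+mₖ₊₁)/dₖ₊₁⌋:
  k=1: m=19, d=37, a=1
  k=2: m=18, d=2, a=18
  k=3: m=18, d=37, a=1
  k=4: m=19, d=1, a=38
d=1 and a=2a₀=38 at k=4, so the next step gives (m, d) = (19, 37) again — its k=1 value — and the period has length 4.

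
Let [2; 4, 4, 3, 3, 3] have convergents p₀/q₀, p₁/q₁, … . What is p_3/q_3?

Using pₖ = aₖpₖ₋₁ + pₖ₋₂, qₖ = aₖqₖ₋₁ + qₖ₋₂ (with p₋₁=1, p₋₂=0, q₋₁=0, q₋₂=1):
  k=0: a=2, p=2, q=1
  k=1: a=4, p=9, q=4
  k=2: a=4, p=38, q=17
  k=3: a=3, p=123, q=55

123/55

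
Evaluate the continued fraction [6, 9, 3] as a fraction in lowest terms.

171/28

Fold from the inside: start with 3/1.
  9 + 1/3 = 28/3
  6 + 3/28 = 171/28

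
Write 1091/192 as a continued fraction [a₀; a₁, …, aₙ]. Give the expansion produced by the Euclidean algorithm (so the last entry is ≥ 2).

[5; 1, 2, 6, 1, 3, 2]

1091 = 5×192 + 131
192 = 1×131 + 61
131 = 2×61 + 9
61 = 6×9 + 7
9 = 1×7 + 2
7 = 3×2 + 1
2 = 2×1 + 0  (stop)
So 1091/192 = [5; 1, 2, 6, 1, 3, 2].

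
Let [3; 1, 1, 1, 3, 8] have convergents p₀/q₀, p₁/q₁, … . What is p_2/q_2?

7/2

Using pₖ = aₖpₖ₋₁ + pₖ₋₂, qₖ = aₖqₖ₋₁ + qₖ₋₂ (with p₋₁=1, p₋₂=0, q₋₁=0, q₋₂=1):
  k=0: a=3, p=3, q=1
  k=1: a=1, p=4, q=1
  k=2: a=1, p=7, q=2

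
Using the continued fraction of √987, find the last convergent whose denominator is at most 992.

√987 = [31; 2, 2, 2, 62, …] (period length 4).
Convergents:
  p_0/q_0 = 31/1
  p_1/q_1 = 63/2
  p_2/q_2 = 157/5
  p_3/q_3 = 377/12
  p_4/q_4 = 23531/749
  p_5/q_5 = 47439/1510
q_4 = 749 ≤ 992 < 1510 = q_5, so the answer is 23531/749.

23531/749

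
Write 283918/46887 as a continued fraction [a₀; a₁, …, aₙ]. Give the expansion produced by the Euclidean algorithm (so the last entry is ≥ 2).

[6; 18, 16, 3, 17, 3]

283918 = 6·46887 + 2596
46887 = 18·2596 + 159
2596 = 16·159 + 52
159 = 3·52 + 3
52 = 17·3 + 1
3 = 3·1 + 0  (stop)
So 283918/46887 = [6; 18, 16, 3, 17, 3].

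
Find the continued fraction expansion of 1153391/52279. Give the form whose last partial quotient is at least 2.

1153391 = 22×52279 + 3253
52279 = 16×3253 + 231
3253 = 14×231 + 19
231 = 12×19 + 3
19 = 6×3 + 1
3 = 3×1 + 0  (stop)
So 1153391/52279 = [22; 16, 14, 12, 6, 3].

[22; 16, 14, 12, 6, 3]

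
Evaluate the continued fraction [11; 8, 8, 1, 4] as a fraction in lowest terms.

3971/357

Using pₖ = aₖpₖ₋₁ + pₖ₋₂ and qₖ = aₖqₖ₋₁ + qₖ₋₂:
  k=0: a=11, p=11, q=1
  k=1: a=8, p=89, q=8
  k=2: a=8, p=723, q=65
  k=3: a=1, p=812, q=73
  k=4: a=4, p=3971, q=357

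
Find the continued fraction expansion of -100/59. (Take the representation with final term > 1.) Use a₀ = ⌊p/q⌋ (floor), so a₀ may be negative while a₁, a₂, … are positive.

-100 = -2*59 + 18
59 = 3*18 + 5
18 = 3*5 + 3
5 = 1*3 + 2
3 = 1*2 + 1
2 = 2*1 + 0  (stop)
So -100/59 = [-2; 3, 3, 1, 1, 2].

[-2; 3, 3, 1, 1, 2]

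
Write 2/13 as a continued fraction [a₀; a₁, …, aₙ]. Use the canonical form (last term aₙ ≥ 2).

2 = 0·13 + 2
13 = 6·2 + 1
2 = 2·1 + 0  (stop)
So 2/13 = [0; 6, 2].

[0; 6, 2]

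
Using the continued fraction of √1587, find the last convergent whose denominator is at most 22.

239/6

√1587 = [39; 1, 5, 7, 13, 7, 5, 1, 78, …] (period length 8).
Convergents:
  p_0/q_0 = 39/1
  p_1/q_1 = 40/1
  p_2/q_2 = 239/6
  p_3/q_3 = 1713/43
q_2 = 6 ≤ 22 < 43 = q_3, so the answer is 239/6.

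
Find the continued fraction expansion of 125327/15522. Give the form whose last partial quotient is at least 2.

125327 = 8·15522 + 1151
15522 = 13·1151 + 559
1151 = 2·559 + 33
559 = 16·33 + 31
33 = 1·31 + 2
31 = 15·2 + 1
2 = 2·1 + 0  (stop)
So 125327/15522 = [8; 13, 2, 16, 1, 15, 2].

[8; 13, 2, 16, 1, 15, 2]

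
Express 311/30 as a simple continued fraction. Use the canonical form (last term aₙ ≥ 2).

311 = 10·30 + 11
30 = 2·11 + 8
11 = 1·8 + 3
8 = 2·3 + 2
3 = 1·2 + 1
2 = 2·1 + 0  (stop)
So 311/30 = [10; 2, 1, 2, 1, 2].

[10; 2, 1, 2, 1, 2]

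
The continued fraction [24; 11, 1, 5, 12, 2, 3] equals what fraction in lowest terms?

Fold from the inside: start with 3/1.
  2 + 1/3 = 7/3
  12 + 3/7 = 87/7
  5 + 7/87 = 442/87
  1 + 87/442 = 529/442
  11 + 442/529 = 6261/529
  24 + 529/6261 = 150793/6261

150793/6261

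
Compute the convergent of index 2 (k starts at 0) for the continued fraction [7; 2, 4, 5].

Using pₖ = aₖpₖ₋₁ + pₖ₋₂, qₖ = aₖqₖ₋₁ + qₖ₋₂ (with p₋₁=1, p₋₂=0, q₋₁=0, q₋₂=1):
  k=0: a=7, p=7, q=1
  k=1: a=2, p=15, q=2
  k=2: a=4, p=67, q=9

67/9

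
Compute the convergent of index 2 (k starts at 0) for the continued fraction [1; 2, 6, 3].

Using pₖ = aₖpₖ₋₁ + pₖ₋₂, qₖ = aₖqₖ₋₁ + qₖ₋₂ (with p₋₁=1, p₋₂=0, q₋₁=0, q₋₂=1):
  k=0: a=1, p=1, q=1
  k=1: a=2, p=3, q=2
  k=2: a=6, p=19, q=13

19/13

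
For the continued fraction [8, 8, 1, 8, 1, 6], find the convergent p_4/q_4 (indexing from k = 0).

722/89

Using pₖ = aₖpₖ₋₁ + pₖ₋₂, qₖ = aₖqₖ₋₁ + qₖ₋₂ (with p₋₁=1, p₋₂=0, q₋₁=0, q₋₂=1):
  k=0: a=8, p=8, q=1
  k=1: a=8, p=65, q=8
  k=2: a=1, p=73, q=9
  k=3: a=8, p=649, q=80
  k=4: a=1, p=722, q=89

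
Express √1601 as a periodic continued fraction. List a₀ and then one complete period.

[40; 80]

a₀ = ⌊√1601⌋ = 40.
With m₀=0, d₀=1 and mₖ₊₁ = dₖaₖ − mₖ, dₖ₊₁ = (n − mₖ₊₁²)/dₖ, aₖ₊₁ = ⌊(a₀+mₖ₊₁)/dₖ₊₁⌋:
  k=1: m=40, d=1, a=80
d=1 and a=2a₀=80 at k=1, so the next step gives (m, d) = (40, 1) again — its k=1 value — and the period has length 1.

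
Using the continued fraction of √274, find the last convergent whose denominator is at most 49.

778/47

√274 = [16; 1, 1, 4, 4, 1, 1, 32, …] (period length 7).
Convergents:
  p_0/q_0 = 16/1
  p_1/q_1 = 17/1
  p_2/q_2 = 33/2
  p_3/q_3 = 149/9
  p_4/q_4 = 629/38
  p_5/q_5 = 778/47
  p_6/q_6 = 1407/85
q_5 = 47 ≤ 49 < 85 = q_6, so the answer is 778/47.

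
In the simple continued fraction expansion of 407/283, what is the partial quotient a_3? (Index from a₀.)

1

407 = 1·283 + 124   →  a_0 = 1
283 = 2·124 + 35   →  a_1 = 2
124 = 3·35 + 19   →  a_2 = 3
35 = 1·19 + 16   →  a_3 = 1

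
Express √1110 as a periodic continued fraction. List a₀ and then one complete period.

a₀ = ⌊√1110⌋ = 33.
With m₀=0, d₀=1 and mₖ₊₁ = dₖaₖ − mₖ, dₖ₊₁ = (n − mₖ₊₁²)/dₖ, aₖ₊₁ = ⌊(a₀+mₖ₊₁)/dₖ₊₁⌋:
  k=1: m=33, d=21, a=3
  k=2: m=30, d=10, a=6
  k=3: m=30, d=21, a=3
  k=4: m=33, d=1, a=66
d=1 and a=2a₀=66 at k=4, so the next step gives (m, d) = (33, 21) again — its k=1 value — and the period has length 4.

[33; 3, 6, 3, 66]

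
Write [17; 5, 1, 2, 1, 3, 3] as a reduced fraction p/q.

Fold from the inside: start with 3/1.
  3 + 1/3 = 10/3
  1 + 3/10 = 13/10
  2 + 10/13 = 36/13
  1 + 13/36 = 49/36
  5 + 36/49 = 281/49
  17 + 49/281 = 4826/281

4826/281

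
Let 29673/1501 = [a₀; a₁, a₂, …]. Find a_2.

3

29673 = 19·1501 + 1154   →  a_0 = 19
1501 = 1·1154 + 347   →  a_1 = 1
1154 = 3·347 + 113   →  a_2 = 3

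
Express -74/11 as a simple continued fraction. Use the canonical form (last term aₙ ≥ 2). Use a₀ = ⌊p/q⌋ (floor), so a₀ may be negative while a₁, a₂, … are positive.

-74 = -7·11 + 3
11 = 3·3 + 2
3 = 1·2 + 1
2 = 2·1 + 0  (stop)
So -74/11 = [-7; 3, 1, 2].

[-7; 3, 1, 2]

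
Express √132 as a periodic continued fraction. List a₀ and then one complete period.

a₀ = ⌊√132⌋ = 11.
With m₀=0, d₀=1 and mₖ₊₁ = dₖaₖ − mₖ, dₖ₊₁ = (n − mₖ₊₁²)/dₖ, aₖ₊₁ = ⌊(a₀+mₖ₊₁)/dₖ₊₁⌋:
  k=1: m=11, d=11, a=2
  k=2: m=11, d=1, a=22
d=1 and a=2a₀=22 at k=2, so the next step gives (m, d) = (11, 11) again — its k=1 value — and the period has length 2.

[11; 2, 22]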